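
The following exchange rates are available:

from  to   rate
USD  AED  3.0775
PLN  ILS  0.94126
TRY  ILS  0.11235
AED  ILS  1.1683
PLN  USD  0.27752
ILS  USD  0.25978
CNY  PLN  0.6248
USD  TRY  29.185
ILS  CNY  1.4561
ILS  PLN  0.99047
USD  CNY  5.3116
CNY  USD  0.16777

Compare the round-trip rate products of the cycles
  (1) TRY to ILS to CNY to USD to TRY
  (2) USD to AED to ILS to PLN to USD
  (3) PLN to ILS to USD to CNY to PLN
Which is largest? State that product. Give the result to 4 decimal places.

0.9883

(1) 0.11235 × 1.4561 × 0.16777 × 29.185 = 0.80101
(2) 3.0775 × 1.1683 × 0.99047 × 0.27752 = 0.98830
(3) 0.94126 × 0.25978 × 5.3116 × 0.6248 = 0.81149
Highest is cycle (2) at 0.9883 (≤1, no arbitrage).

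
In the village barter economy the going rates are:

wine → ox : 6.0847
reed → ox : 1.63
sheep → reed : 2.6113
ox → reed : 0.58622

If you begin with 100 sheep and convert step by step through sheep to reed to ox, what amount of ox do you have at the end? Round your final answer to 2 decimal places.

425.64

100 sheep × 2.6113 = 261.13 reed
261.13 reed × 1.63 = 425.6419 ox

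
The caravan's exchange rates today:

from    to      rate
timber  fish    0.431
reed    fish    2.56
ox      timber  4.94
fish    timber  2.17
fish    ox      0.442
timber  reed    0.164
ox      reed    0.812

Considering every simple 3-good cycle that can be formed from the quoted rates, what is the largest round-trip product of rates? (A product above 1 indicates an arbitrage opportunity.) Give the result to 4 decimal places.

fish→ox→timber→fish: 0.442 × 4.94 × 0.431 = 0.94108
reed→fish→ox→reed: 2.56 × 0.442 × 0.812 = 0.91879
reed→fish→timber→reed: 2.56 × 2.17 × 0.164 = 0.91105
Maximum is fish→ox→timber→fish at 0.9411; no arbitrage — every cycle loses value.

0.9411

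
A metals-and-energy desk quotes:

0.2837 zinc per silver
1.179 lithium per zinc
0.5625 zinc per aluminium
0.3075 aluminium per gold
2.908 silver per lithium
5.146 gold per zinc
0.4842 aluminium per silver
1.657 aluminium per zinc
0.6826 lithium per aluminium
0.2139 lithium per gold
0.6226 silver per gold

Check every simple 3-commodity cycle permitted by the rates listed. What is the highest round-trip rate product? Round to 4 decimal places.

0.9727

silver→zinc→lithium→silver: 0.2837 × 1.179 × 2.908 = 0.97267
silver→aluminium→lithium→silver: 0.4842 × 0.6826 × 2.908 = 0.96114
silver→zinc→gold→silver: 0.2837 × 5.146 × 0.6226 = 0.90895
zinc→gold→aluminium→zinc: 5.146 × 0.3075 × 0.5625 = 0.89010
Maximum is silver→zinc→lithium→silver at 0.9727; no arbitrage — every cycle loses value.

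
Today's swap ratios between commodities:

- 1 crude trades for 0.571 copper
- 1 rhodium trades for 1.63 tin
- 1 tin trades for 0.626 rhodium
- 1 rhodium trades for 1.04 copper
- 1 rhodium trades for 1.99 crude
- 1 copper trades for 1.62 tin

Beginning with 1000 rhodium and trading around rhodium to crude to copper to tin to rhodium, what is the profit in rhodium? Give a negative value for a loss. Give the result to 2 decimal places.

152.33

1000 rhodium × 1.99 = 1990 crude
1990 crude × 0.571 = 1136.29 copper
1136.29 copper × 1.62 = 1840.7898 tin
1840.7898 tin × 0.626 = 1152.3344148 rhodium
Net change: 1152.3344148 − 1000 = 152.3344148 rhodium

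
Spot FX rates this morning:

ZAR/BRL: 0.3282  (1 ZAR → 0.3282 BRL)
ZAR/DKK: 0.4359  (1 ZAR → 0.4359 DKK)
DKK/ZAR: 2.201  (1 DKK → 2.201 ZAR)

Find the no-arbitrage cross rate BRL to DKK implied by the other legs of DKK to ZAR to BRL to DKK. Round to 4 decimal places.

Known legs of the cycle: 2.201 × 0.3282 = 0.7223682
For no arbitrage the full-cycle product must be 1, so the missing rate is 1 / 0.7223682 ≈ 1.384336.

1.3843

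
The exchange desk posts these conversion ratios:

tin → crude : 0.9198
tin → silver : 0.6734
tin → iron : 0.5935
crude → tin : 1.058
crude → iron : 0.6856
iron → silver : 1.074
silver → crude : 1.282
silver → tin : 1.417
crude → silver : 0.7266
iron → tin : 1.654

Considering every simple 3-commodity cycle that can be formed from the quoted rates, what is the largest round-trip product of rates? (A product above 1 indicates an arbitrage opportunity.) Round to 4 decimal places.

1.0430

iron→tin→crude→iron: 1.654 × 0.9198 × 0.6856 = 1.04304
silver→tin→crude→silver: 1.417 × 0.9198 × 0.7266 = 0.94702
silver→crude→iron→silver: 1.282 × 0.6856 × 1.074 = 0.94398
silver→crude→tin→silver: 1.282 × 1.058 × 0.6734 = 0.91337
silver→tin→iron→silver: 1.417 × 0.5935 × 1.074 = 0.90322
Maximum is iron→tin→crude→iron at 1.0430; arbitrage exists.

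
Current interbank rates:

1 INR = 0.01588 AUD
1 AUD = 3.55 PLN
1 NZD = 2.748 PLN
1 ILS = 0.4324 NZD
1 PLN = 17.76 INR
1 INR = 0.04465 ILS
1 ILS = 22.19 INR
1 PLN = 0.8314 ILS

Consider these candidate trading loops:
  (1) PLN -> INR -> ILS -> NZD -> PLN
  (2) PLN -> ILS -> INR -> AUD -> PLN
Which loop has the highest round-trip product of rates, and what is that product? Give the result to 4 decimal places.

1.0400

(1) 17.76 × 0.04465 × 0.4324 × 2.748 = 0.94225
(2) 0.8314 × 22.19 × 0.01588 × 3.55 = 1.04003
Highest is cycle (2) at 1.0400 (>1, arbitrage).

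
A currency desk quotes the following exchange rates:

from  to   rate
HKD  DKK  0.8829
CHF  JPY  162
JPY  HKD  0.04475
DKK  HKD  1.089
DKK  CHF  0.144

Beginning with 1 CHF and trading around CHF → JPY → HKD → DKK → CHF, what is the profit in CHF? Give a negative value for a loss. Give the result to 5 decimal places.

-0.07832

1 CHF × 162 = 162 JPY
162 JPY × 0.04475 = 7.2495 HKD
7.2495 HKD × 0.8829 = 6.40058355 DKK
6.40058355 DKK × 0.144 = 0.9216840312 CHF
Net change: 0.9216840312 − 1 = -0.0783159688 CHF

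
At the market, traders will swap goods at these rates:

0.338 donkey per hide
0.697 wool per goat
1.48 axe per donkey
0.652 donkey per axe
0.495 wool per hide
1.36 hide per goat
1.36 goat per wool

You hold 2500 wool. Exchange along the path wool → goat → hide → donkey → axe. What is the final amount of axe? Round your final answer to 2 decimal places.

2313.11

2500 wool × 1.36 = 3400 goat
3400 goat × 1.36 = 4624 hide
4624 hide × 0.338 = 1562.912 donkey
1562.912 donkey × 1.48 = 2313.10976 axe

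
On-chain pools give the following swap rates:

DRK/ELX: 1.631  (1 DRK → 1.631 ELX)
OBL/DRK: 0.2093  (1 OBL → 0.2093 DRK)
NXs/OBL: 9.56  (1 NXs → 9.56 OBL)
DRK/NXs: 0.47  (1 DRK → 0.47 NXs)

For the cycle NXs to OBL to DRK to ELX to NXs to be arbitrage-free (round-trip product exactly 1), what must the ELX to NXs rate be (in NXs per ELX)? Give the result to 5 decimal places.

Known legs of the cycle: 9.56 × 0.2093 × 1.631 = 3.263480948
For no arbitrage the full-cycle product must be 1, so the missing rate is 1 / 3.263480948 ≈ 0.3064213.

0.30642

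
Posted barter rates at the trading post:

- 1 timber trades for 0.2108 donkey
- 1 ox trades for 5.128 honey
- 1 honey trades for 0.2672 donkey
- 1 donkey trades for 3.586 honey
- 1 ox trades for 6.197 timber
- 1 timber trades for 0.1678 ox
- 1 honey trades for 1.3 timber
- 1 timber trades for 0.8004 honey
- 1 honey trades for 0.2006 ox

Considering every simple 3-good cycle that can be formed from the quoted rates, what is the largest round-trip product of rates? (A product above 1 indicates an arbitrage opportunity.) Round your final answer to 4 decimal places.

1.1186

ox→honey→timber→ox: 5.128 × 1.3 × 0.1678 = 1.11862
ox→timber→honey→ox: 6.197 × 0.8004 × 0.2006 = 0.99499
honey→timber→donkey→honey: 1.3 × 0.2108 × 3.586 = 0.98271
Maximum is ox→honey→timber→ox at 1.1186; arbitrage exists.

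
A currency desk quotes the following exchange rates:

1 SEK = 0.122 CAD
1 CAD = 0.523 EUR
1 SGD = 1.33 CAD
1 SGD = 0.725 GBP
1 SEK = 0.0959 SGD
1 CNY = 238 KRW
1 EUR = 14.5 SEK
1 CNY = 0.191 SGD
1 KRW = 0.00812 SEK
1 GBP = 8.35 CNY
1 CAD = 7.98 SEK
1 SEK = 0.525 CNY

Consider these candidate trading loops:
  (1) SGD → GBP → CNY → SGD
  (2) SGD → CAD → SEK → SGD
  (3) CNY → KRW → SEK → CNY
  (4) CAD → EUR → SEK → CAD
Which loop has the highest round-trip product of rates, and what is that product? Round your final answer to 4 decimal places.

(1) 0.725 × 8.35 × 0.191 = 1.15627
(2) 1.33 × 7.98 × 0.0959 = 1.01783
(3) 238 × 0.00812 × 0.525 = 1.01459
(4) 0.523 × 14.5 × 0.122 = 0.92519
Highest is cycle (1) at 1.1563 (>1, arbitrage).

1.1563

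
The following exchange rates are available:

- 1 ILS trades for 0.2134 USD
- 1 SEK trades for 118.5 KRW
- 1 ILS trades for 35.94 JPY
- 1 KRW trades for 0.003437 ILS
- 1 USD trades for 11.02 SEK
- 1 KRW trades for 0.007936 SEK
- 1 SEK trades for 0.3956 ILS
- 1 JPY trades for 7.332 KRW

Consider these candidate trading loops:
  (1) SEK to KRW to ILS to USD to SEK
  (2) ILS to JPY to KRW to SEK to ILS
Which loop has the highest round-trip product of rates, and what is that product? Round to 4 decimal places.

0.9578

(1) 118.5 × 0.003437 × 0.2134 × 11.02 = 0.95780
(2) 35.94 × 7.332 × 0.007936 × 0.3956 = 0.82729
Highest is cycle (1) at 0.9578 (≤1, no arbitrage).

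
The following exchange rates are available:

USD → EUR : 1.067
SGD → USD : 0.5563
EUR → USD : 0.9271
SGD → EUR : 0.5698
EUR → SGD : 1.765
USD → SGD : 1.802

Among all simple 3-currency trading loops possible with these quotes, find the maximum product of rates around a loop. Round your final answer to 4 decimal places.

1.0477

SGD→USD→EUR→SGD: 0.5563 × 1.067 × 1.765 = 1.04765
SGD→EUR→USD→SGD: 0.5698 × 0.9271 × 1.802 = 0.95193
Maximum is SGD→USD→EUR→SGD at 1.0477; arbitrage exists.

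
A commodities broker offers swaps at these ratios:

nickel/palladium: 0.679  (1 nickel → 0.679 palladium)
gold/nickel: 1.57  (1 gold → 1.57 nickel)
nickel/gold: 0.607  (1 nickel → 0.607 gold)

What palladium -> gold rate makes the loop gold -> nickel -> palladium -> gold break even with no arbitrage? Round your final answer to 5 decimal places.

0.93806

Known legs of the cycle: 1.57 × 0.679 = 1.06603
For no arbitrage the full-cycle product must be 1, so the missing rate is 1 / 1.06603 ≈ 0.9380599.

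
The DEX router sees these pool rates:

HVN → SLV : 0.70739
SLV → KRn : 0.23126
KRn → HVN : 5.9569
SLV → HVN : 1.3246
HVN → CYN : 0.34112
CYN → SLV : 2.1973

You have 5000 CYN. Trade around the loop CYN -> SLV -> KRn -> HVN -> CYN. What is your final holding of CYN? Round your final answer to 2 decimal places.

5000 CYN × 2.1973 = 10986.5 SLV
10986.5 SLV × 0.23126 = 2540.73799 KRn
2540.73799 KRn × 5.9569 = 15134.922132631 HVN
15134.922132631 HVN × 0.34112 = 5162.82463788308672 CYN

5162.82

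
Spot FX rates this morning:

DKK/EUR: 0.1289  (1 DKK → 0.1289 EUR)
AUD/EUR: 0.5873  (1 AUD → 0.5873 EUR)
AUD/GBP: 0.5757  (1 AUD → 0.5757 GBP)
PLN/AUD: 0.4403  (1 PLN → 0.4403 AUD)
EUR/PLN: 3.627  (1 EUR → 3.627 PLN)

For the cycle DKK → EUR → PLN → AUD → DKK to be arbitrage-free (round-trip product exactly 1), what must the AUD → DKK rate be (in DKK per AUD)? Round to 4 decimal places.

4.8579

Known legs of the cycle: 0.1289 × 3.627 × 0.4403 = 0.20584918809
For no arbitrage the full-cycle product must be 1, so the missing rate is 1 / 0.20584918809 ≈ 4.857925.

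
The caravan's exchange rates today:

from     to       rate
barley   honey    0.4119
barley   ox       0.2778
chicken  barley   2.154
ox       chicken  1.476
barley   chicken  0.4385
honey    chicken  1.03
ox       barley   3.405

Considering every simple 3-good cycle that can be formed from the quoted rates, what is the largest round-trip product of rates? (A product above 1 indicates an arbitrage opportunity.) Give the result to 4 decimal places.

honey→chicken→barley→honey: 1.03 × 2.154 × 0.4119 = 0.91385
chicken→barley→ox→chicken: 2.154 × 0.2778 × 1.476 = 0.88321
Maximum is honey→chicken→barley→honey at 0.9138; no arbitrage — every cycle loses value.

0.9138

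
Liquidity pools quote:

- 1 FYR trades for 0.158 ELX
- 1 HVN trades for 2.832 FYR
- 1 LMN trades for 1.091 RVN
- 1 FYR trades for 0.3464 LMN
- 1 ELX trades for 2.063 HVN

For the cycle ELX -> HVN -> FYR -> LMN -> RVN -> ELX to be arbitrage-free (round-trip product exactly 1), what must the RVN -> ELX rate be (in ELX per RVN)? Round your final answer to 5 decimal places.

0.45290

Known legs of the cycle: 2.063 × 2.832 × 0.3464 × 1.091 = 2.2079798765184
For no arbitrage the full-cycle product must be 1, so the missing rate is 1 / 2.2079798765184 ≈ 0.4529027.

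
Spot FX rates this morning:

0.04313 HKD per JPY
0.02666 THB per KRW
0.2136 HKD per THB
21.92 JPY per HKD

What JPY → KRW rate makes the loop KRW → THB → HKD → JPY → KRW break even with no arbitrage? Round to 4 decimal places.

8.0112

Known legs of the cycle: 0.02666 × 0.2136 × 21.92 = 0.12482510592
For no arbitrage the full-cycle product must be 1, so the missing rate is 1 / 0.12482510592 ≈ 8.011209.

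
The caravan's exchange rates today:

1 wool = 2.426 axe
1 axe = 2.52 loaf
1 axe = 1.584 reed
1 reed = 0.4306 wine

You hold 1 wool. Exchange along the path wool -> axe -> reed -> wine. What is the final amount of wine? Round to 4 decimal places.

1.6547

1 wool × 2.426 = 2.426 axe
2.426 axe × 1.584 = 3.842784 reed
3.842784 reed × 0.4306 = 1.6547027904 wine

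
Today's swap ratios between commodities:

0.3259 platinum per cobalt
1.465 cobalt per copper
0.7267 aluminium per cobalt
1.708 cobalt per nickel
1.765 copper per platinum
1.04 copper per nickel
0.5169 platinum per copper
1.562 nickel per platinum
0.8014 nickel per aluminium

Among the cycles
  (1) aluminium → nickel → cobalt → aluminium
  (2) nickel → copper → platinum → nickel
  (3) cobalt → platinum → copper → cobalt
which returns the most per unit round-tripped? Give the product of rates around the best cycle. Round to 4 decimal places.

0.9947

(1) 0.8014 × 1.708 × 0.7267 = 0.99470
(2) 1.04 × 0.5169 × 1.562 = 0.83969
(3) 0.3259 × 1.765 × 1.465 = 0.84269
Highest is cycle (1) at 0.9947 (≤1, no arbitrage).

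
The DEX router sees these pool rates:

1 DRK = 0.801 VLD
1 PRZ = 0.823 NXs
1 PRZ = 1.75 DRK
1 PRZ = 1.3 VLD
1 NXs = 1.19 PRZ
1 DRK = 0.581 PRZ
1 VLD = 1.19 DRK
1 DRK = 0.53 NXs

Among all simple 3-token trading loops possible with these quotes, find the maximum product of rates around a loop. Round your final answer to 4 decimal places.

1.1037

PRZ→DRK→NXs→PRZ: 1.75 × 0.53 × 1.19 = 1.10373
PRZ→VLD→DRK→PRZ: 1.3 × 1.19 × 0.581 = 0.89881
Maximum is PRZ→DRK→NXs→PRZ at 1.1037; arbitrage exists.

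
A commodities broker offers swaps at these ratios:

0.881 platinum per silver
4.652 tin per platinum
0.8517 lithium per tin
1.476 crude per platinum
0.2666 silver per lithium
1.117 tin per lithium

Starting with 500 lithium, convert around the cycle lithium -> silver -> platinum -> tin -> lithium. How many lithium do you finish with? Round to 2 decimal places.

465.30

500 lithium × 0.2666 = 133.3 silver
133.3 silver × 0.881 = 117.4373 platinum
117.4373 platinum × 4.652 = 546.3183196 tin
546.3183196 tin × 0.8517 = 465.29931280332 lithium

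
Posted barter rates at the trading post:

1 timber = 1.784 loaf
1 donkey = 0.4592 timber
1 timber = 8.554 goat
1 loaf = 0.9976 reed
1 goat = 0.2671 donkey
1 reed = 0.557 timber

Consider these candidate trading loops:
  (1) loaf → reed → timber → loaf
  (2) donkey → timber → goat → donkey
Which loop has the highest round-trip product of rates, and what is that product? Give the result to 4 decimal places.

(1) 0.9976 × 0.557 × 1.784 = 0.99130
(2) 0.4592 × 8.554 × 0.2671 = 1.04917
Highest is cycle (2) at 1.0492 (>1, arbitrage).

1.0492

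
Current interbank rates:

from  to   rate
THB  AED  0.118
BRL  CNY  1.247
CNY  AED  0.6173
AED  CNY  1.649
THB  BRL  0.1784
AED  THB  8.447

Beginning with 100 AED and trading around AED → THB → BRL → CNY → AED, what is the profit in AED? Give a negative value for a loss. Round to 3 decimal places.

100 AED × 8.447 = 844.7 THB
844.7 THB × 0.1784 = 150.69448 BRL
150.69448 BRL × 1.247 = 187.91601656 CNY
187.91601656 CNY × 0.6173 = 116.000557022488 AED
Net change: 116.000557022488 − 100 = 16.000557022488 AED

16.001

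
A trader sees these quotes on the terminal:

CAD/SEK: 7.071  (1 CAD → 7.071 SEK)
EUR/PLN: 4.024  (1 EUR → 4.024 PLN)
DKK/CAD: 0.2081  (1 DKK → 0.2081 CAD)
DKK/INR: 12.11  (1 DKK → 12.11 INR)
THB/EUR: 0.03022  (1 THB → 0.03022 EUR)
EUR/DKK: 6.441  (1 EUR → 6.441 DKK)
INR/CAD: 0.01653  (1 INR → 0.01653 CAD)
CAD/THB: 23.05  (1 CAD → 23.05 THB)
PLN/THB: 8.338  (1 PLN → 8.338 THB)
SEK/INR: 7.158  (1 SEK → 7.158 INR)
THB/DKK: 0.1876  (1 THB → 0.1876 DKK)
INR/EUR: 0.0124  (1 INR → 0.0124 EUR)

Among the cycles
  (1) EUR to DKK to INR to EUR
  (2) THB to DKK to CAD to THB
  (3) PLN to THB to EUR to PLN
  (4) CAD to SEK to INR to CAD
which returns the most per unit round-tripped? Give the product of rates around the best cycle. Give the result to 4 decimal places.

1.0139

(1) 6.441 × 12.11 × 0.0124 = 0.96721
(2) 0.1876 × 0.2081 × 23.05 = 0.89986
(3) 8.338 × 0.03022 × 4.024 = 1.01394
(4) 7.071 × 7.158 × 0.01653 = 0.83665
Highest is cycle (3) at 1.0139 (>1, arbitrage).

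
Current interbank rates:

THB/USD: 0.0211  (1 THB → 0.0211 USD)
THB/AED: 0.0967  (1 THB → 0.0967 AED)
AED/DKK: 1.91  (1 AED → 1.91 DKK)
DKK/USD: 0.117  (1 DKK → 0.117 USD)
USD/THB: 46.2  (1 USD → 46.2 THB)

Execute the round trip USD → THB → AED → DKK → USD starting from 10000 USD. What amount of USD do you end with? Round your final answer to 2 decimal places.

10000 USD × 46.2 = 462000 THB
462000 THB × 0.0967 = 44675.4 AED
44675.4 AED × 1.91 = 85330.014 DKK
85330.014 DKK × 0.117 = 9983.611638 USD

9983.61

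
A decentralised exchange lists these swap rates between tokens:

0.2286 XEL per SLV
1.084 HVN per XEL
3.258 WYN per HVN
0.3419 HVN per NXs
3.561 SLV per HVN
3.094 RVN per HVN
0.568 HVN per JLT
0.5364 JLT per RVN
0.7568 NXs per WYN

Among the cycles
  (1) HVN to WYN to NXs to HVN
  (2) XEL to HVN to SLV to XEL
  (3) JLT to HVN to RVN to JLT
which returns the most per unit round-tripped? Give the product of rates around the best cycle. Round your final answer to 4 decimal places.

(1) 3.258 × 0.7568 × 0.3419 = 0.84301
(2) 1.084 × 3.561 × 0.2286 = 0.88242
(3) 0.568 × 3.094 × 0.5364 = 0.94267
Highest is cycle (3) at 0.9427 (≤1, no arbitrage).

0.9427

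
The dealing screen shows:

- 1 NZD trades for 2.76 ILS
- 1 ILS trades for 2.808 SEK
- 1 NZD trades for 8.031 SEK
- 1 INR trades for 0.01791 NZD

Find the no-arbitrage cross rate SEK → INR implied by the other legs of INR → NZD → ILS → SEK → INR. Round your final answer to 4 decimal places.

7.2044

Known legs of the cycle: 0.01791 × 2.76 × 2.808 = 0.1388039328
For no arbitrage the full-cycle product must be 1, so the missing rate is 1 / 0.1388039328 ≈ 7.204407.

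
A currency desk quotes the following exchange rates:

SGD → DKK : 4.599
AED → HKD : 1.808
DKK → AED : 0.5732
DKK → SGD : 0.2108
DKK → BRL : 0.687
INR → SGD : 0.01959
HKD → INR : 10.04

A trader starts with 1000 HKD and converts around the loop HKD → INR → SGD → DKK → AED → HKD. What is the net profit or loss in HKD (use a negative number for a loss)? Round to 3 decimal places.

1000 HKD × 10.04 = 10040 INR
10040 INR × 0.01959 = 196.6836 SGD
196.6836 SGD × 4.599 = 904.5478764 DKK
904.5478764 DKK × 0.5732 = 518.48684275248 AED
518.48684275248 AED × 1.808 = 937.42421169648384 HKD
Net change: 937.42421169648384 − 1000 = -62.57578830351616 HKD

-62.576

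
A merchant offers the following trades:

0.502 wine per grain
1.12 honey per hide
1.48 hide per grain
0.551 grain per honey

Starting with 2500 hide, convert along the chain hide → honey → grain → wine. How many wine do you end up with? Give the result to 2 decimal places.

2500 hide × 1.12 = 2800 honey
2800 honey × 0.551 = 1542.8 grain
1542.8 grain × 0.502 = 774.4856 wine

774.49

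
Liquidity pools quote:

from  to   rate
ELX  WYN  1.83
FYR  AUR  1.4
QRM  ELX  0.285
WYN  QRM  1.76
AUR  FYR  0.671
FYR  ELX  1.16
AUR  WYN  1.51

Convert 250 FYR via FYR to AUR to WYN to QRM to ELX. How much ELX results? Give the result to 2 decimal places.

250 FYR × 1.4 = 350 AUR
350 AUR × 1.51 = 528.5 WYN
528.5 WYN × 1.76 = 930.16 QRM
930.16 QRM × 0.285 = 265.0956 ELX

265.10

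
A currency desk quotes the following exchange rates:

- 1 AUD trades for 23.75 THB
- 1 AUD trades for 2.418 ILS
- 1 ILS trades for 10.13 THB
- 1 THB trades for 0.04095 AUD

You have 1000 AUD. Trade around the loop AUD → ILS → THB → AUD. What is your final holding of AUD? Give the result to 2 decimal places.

1000 AUD × 2.418 = 2418 ILS
2418 ILS × 10.13 = 24494.34 THB
24494.34 THB × 0.04095 = 1003.043223 AUD

1003.04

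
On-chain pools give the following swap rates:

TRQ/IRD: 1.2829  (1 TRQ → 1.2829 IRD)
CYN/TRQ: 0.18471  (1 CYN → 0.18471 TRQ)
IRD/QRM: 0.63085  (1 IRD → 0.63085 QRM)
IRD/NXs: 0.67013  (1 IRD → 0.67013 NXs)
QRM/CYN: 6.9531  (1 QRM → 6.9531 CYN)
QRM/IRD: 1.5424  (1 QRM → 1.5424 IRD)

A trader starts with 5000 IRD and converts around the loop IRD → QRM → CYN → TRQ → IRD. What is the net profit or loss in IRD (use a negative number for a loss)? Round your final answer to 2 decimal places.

197.06

5000 IRD × 0.63085 = 3154.25 QRM
3154.25 QRM × 6.9531 = 21931.815675 CYN
21931.815675 CYN × 0.18471 = 4051.02567332925 TRQ
4051.02567332925 TRQ × 1.2829 = 5197.060836314094825 IRD
Net change: 5197.060836314094825 − 5000 = 197.060836314094825 IRD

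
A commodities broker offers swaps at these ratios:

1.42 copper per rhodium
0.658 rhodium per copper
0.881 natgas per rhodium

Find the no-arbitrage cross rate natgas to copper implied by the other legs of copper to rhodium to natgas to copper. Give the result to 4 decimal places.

Known legs of the cycle: 0.658 × 0.881 = 0.579698
For no arbitrage the full-cycle product must be 1, so the missing rate is 1 / 0.579698 ≈ 1.725036.

1.7250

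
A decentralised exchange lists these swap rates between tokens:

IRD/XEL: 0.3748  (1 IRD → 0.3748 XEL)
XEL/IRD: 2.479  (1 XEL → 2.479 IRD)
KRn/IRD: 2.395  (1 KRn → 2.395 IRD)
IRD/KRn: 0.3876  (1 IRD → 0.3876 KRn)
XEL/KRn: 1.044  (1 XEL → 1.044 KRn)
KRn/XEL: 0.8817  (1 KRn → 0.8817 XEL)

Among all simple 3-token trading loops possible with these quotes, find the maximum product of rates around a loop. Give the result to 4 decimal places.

IRD→XEL→KRn→IRD: 0.3748 × 1.044 × 2.395 = 0.93714
IRD→KRn→XEL→IRD: 0.3876 × 0.8817 × 2.479 = 0.84719
Maximum is IRD→XEL→KRn→IRD at 0.9371; no arbitrage — every cycle loses value.

0.9371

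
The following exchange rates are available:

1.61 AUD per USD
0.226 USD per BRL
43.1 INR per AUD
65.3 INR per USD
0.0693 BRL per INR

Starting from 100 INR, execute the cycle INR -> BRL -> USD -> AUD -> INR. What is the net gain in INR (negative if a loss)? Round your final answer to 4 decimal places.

8.6788

100 INR × 0.0693 = 6.93 BRL
6.93 BRL × 0.226 = 1.56618 USD
1.56618 USD × 1.61 = 2.5215498 AUD
2.5215498 AUD × 43.1 = 108.67879638 INR
Net change: 108.67879638 − 100 = 8.67879638 INR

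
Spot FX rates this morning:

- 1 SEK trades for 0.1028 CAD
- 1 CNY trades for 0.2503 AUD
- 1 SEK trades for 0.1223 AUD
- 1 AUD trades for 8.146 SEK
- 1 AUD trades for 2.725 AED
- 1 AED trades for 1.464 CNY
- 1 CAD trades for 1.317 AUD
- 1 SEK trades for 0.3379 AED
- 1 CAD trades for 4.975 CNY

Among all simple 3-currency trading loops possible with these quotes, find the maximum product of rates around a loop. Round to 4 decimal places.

1.1029

CAD→AUD→SEK→CAD: 1.317 × 8.146 × 0.1028 = 1.10287
CNY→AUD→AED→CNY: 0.2503 × 2.725 × 1.464 = 0.99855
Maximum is CAD→AUD→SEK→CAD at 1.1029; arbitrage exists.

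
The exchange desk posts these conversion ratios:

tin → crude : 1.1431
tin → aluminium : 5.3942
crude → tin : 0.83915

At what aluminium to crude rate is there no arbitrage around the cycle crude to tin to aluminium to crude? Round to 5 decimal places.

Known legs of the cycle: 0.83915 × 5.3942 = 4.52654293
For no arbitrage the full-cycle product must be 1, so the missing rate is 1 / 4.52654293 ≈ 0.2209191.

0.22092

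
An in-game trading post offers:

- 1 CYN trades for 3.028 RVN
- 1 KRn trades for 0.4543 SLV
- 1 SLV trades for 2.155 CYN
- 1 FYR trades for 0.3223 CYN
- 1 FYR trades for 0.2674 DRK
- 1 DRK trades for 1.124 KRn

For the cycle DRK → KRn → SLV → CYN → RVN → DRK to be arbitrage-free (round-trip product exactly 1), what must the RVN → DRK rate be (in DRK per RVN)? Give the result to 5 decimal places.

Known legs of the cycle: 1.124 × 0.4543 × 2.155 × 3.028 = 3.332055245288
For no arbitrage the full-cycle product must be 1, so the missing rate is 1 / 3.332055245288 ≈ 0.3001151.

0.30012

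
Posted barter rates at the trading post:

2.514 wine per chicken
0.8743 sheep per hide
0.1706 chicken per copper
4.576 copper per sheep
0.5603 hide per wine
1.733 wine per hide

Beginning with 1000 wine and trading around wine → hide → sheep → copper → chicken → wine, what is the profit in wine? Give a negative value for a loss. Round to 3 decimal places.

1000 wine × 0.5603 = 560.3 hide
560.3 hide × 0.8743 = 489.87029 sheep
489.87029 sheep × 4.576 = 2241.64644704 copper
2241.64644704 copper × 0.1706 = 382.424883865024 chicken
382.424883865024 chicken × 2.514 = 961.416158036670336 wine
Net change: 961.416158036670336 − 1000 = -38.583841963329664 wine

-38.584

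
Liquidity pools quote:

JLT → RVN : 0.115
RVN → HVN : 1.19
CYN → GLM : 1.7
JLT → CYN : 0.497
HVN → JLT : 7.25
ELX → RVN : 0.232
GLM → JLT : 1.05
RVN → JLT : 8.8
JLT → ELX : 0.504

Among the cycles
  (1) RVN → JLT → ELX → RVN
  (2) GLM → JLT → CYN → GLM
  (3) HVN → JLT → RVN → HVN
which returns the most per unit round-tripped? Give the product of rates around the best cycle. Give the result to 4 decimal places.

(1) 8.8 × 0.504 × 0.232 = 1.02897
(2) 1.05 × 0.497 × 1.7 = 0.88715
(3) 7.25 × 0.115 × 1.19 = 0.99216
Highest is cycle (1) at 1.0290 (>1, arbitrage).

1.0290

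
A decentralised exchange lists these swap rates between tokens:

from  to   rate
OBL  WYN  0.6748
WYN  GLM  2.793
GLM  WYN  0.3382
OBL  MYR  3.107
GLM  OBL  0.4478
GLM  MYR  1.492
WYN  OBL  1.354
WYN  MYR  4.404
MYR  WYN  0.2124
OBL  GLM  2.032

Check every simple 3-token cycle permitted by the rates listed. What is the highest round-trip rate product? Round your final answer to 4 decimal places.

0.9305

OBL→GLM→WYN→OBL: 2.032 × 0.3382 × 1.354 = 0.93050
MYR→WYN→OBL→MYR: 0.2124 × 1.354 × 3.107 = 0.89354
MYR→WYN→GLM→MYR: 0.2124 × 2.793 × 1.492 = 0.88510
OBL→WYN→GLM→OBL: 0.6748 × 2.793 × 0.4478 = 0.84398
Maximum is OBL→GLM→WYN→OBL at 0.9305; no arbitrage — every cycle loses value.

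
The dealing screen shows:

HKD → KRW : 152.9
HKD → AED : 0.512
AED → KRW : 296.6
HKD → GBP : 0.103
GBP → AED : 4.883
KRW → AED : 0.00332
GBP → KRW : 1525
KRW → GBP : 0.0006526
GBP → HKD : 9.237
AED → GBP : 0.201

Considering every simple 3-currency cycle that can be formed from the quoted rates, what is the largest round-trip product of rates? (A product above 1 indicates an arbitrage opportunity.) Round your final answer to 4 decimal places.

AED→GBP→KRW→AED: 0.201 × 1525 × 0.00332 = 1.01766
AED→GBP→HKD→AED: 0.201 × 9.237 × 0.512 = 0.95060
AED→KRW→GBP→AED: 296.6 × 0.0006526 × 4.883 = 0.94516
GBP→HKD→KRW→GBP: 9.237 × 152.9 × 0.0006526 = 0.92169
Maximum is AED→GBP→KRW→AED at 1.0177; arbitrage exists.

1.0177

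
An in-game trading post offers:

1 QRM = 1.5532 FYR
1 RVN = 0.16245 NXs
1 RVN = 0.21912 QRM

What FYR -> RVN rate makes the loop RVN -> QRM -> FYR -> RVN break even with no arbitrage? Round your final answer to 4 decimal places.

Known legs of the cycle: 0.21912 × 1.5532 = 0.340337184
For no arbitrage the full-cycle product must be 1, so the missing rate is 1 / 0.340337184 ≈ 2.938263.

2.9383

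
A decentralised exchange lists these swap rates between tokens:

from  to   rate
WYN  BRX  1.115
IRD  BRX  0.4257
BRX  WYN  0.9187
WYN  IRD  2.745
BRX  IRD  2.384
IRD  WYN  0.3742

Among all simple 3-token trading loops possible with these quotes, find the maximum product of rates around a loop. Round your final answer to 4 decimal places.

WYN→IRD→BRX→WYN: 2.745 × 0.4257 × 0.9187 = 1.07354
WYN→BRX→IRD→WYN: 1.115 × 2.384 × 0.3742 = 0.99468
Maximum is WYN→IRD→BRX→WYN at 1.0735; arbitrage exists.

1.0735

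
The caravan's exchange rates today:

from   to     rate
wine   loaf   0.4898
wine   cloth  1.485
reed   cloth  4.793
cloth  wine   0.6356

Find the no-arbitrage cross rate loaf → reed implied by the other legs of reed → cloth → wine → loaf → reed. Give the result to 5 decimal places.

0.67018

Known legs of the cycle: 4.793 × 0.6356 × 0.4898 = 1.49214180584
For no arbitrage the full-cycle product must be 1, so the missing rate is 1 / 1.49214180584 ≈ 0.6701776.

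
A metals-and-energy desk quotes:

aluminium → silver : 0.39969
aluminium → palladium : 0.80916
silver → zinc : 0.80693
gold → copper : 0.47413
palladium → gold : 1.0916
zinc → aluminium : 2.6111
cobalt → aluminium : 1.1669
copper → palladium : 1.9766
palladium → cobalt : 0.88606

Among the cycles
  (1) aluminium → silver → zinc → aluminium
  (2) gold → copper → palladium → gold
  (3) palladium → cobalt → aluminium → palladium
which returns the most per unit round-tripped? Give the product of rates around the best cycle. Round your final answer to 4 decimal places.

1.0230

(1) 0.39969 × 0.80693 × 2.6111 = 0.84214
(2) 0.47413 × 1.9766 × 1.0916 = 1.02301
(3) 0.88606 × 1.1669 × 0.80916 = 0.83663
Highest is cycle (2) at 1.0230 (>1, arbitrage).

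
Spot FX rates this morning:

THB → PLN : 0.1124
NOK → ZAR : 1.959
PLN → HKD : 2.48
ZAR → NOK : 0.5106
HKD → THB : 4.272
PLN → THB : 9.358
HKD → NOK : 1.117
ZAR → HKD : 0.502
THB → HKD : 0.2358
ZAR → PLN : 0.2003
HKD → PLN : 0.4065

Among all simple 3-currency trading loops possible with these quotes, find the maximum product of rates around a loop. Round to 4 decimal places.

PLN→HKD→THB→PLN: 2.48 × 4.272 × 0.1124 = 1.19083
NOK→ZAR→HKD→NOK: 1.959 × 0.502 × 1.117 = 1.09848
PLN→THB→HKD→PLN: 9.358 × 0.2358 × 0.4065 = 0.89699
Maximum is PLN→HKD→THB→PLN at 1.1908; arbitrage exists.

1.1908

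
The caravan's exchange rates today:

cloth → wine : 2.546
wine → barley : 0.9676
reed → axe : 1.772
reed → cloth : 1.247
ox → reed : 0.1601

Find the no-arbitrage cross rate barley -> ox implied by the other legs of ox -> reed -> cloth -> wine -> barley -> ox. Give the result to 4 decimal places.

2.0332

Known legs of the cycle: 0.1601 × 1.247 × 2.546 × 0.9676 = 0.49182663503912
For no arbitrage the full-cycle product must be 1, so the missing rate is 1 / 0.49182663503912 ≈ 2.033237.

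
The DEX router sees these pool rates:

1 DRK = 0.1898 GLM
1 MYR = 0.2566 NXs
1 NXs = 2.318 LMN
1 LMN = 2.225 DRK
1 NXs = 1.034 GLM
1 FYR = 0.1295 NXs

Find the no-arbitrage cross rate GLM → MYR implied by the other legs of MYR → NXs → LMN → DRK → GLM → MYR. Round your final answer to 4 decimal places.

3.9811

Known legs of the cycle: 0.2566 × 2.318 × 2.225 × 0.1898 = 0.251186507234
For no arbitrage the full-cycle product must be 1, so the missing rate is 1 / 0.251186507234 ≈ 3.981106.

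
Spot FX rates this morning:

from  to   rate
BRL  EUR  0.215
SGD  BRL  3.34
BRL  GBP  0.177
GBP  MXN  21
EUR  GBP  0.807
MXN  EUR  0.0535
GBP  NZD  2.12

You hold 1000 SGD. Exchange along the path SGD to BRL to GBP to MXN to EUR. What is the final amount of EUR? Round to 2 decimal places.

1000 SGD × 3.34 = 3340 BRL
3340 BRL × 0.177 = 591.18 GBP
591.18 GBP × 21 = 12414.78 MXN
12414.78 MXN × 0.0535 = 664.19073 EUR

664.19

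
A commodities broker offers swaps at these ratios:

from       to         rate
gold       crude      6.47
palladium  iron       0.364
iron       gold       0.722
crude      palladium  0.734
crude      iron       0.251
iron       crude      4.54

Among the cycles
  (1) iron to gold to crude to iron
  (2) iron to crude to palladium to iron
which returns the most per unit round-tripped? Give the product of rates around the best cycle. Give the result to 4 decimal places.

1.2130

(1) 0.722 × 6.47 × 0.251 = 1.17251
(2) 4.54 × 0.734 × 0.364 = 1.21298
Highest is cycle (2) at 1.2130 (>1, arbitrage).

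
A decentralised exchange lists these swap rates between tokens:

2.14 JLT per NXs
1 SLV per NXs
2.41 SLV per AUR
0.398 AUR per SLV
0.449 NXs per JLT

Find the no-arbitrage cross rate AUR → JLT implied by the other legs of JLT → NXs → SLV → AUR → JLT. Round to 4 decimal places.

Known legs of the cycle: 0.449 × 1 × 0.398 = 0.178702
For no arbitrage the full-cycle product must be 1, so the missing rate is 1 / 0.178702 ≈ 5.595908.

5.5959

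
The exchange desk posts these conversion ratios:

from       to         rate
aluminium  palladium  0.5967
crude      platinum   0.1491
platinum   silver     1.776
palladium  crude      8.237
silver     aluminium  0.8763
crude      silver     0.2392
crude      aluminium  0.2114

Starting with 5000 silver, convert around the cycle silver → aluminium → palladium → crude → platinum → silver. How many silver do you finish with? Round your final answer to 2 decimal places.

5702.54

5000 silver × 0.8763 = 4381.5 aluminium
4381.5 aluminium × 0.5967 = 2614.44105 palladium
2614.44105 palladium × 8.237 = 21535.15092885 crude
21535.15092885 crude × 0.1491 = 3210.891003491535 platinum
3210.891003491535 platinum × 1.776 = 5702.54242220096616 silver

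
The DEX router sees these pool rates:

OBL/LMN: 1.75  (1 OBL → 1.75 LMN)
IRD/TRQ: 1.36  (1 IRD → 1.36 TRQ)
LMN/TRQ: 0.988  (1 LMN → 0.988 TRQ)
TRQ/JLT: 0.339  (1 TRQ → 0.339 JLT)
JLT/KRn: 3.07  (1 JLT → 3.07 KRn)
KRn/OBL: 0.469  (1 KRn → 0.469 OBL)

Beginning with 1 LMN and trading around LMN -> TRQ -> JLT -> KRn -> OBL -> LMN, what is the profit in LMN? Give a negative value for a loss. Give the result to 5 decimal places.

1 LMN × 0.988 = 0.988 TRQ
0.988 TRQ × 0.339 = 0.334932 JLT
0.334932 JLT × 3.07 = 1.02824124 KRn
1.02824124 KRn × 0.469 = 0.48224514156 OBL
0.48224514156 OBL × 1.75 = 0.84392899773 LMN
Net change: 0.84392899773 − 1 = -0.15607100227 LMN

-0.15607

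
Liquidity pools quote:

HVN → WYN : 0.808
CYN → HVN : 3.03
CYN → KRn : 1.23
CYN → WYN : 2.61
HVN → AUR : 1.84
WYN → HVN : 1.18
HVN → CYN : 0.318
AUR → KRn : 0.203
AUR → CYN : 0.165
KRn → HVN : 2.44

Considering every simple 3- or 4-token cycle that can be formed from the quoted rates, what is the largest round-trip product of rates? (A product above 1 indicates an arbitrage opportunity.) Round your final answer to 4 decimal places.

0.9794

HVN→CYN→WYN→HVN: 0.318 × 2.61 × 1.18 = 0.97938
HVN→CYN→KRn→HVN: 0.318 × 1.23 × 2.44 = 0.95438
HVN→AUR→CYN→WYN→HVN: 1.84 × 0.165 × 2.61 × 1.18 = 0.93503
HVN→AUR→CYN→HVN: 1.84 × 0.165 × 3.03 = 0.91991
HVN→AUR→KRn→HVN: 1.84 × 0.203 × 2.44 = 0.91139
HVN→AUR→CYN→KRn→HVN: 1.84 × 0.165 × 1.23 × 2.44 = 0.91116
Maximum is HVN→CYN→WYN→HVN at 0.9794; no arbitrage — every cycle loses value.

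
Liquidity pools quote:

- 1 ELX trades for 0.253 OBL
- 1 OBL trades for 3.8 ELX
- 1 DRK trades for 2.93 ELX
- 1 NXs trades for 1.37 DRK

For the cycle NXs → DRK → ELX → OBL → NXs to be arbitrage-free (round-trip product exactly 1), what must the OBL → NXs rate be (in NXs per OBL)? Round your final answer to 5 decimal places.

0.98467

Known legs of the cycle: 1.37 × 2.93 × 0.253 = 1.0155673
For no arbitrage the full-cycle product must be 1, so the missing rate is 1 / 1.0155673 ≈ 0.9846713.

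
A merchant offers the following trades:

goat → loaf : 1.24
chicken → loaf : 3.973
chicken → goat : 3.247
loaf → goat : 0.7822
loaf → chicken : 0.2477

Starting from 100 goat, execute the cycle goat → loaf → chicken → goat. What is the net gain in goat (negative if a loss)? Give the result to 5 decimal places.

100 goat × 1.24 = 124 loaf
124 loaf × 0.2477 = 30.7148 chicken
30.7148 chicken × 3.247 = 99.7309556 goat
Net change: 99.7309556 − 100 = -0.2690444 goat

-0.26904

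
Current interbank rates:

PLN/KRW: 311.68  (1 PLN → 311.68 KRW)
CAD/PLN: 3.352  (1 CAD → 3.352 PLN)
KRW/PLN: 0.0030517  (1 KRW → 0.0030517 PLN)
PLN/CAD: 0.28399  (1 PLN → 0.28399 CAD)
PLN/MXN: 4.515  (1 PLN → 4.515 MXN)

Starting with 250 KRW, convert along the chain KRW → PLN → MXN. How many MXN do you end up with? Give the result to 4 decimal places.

3.4446

250 KRW × 0.0030517 = 0.762925 PLN
0.762925 PLN × 4.515 = 3.444606375 MXN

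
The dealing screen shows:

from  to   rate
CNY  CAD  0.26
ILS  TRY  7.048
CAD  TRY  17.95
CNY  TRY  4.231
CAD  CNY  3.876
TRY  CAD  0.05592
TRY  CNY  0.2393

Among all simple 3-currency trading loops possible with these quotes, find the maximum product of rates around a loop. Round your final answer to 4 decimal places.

CAD→TRY→CNY→CAD: 17.95 × 0.2393 × 0.26 = 1.11681
CAD→CNY→TRY→CAD: 3.876 × 4.231 × 0.05592 = 0.91705
Maximum is CAD→TRY→CNY→CAD at 1.1168; arbitrage exists.

1.1168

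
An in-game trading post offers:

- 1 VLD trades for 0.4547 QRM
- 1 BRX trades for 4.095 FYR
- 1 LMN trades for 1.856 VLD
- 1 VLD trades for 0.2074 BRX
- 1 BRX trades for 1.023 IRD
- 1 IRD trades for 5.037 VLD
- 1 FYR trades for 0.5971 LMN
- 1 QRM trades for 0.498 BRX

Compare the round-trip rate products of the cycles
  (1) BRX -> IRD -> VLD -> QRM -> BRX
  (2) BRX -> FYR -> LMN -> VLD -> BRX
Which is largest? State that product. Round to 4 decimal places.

1.1668

(1) 1.023 × 5.037 × 0.4547 × 0.498 = 1.16681
(2) 4.095 × 0.5971 × 1.856 × 0.2074 = 0.94121
Highest is cycle (1) at 1.1668 (>1, arbitrage).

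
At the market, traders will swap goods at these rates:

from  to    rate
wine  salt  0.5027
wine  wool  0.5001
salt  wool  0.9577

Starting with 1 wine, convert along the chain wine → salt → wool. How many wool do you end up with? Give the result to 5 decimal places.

0.48144

1 wine × 0.5027 = 0.5027 salt
0.5027 salt × 0.9577 = 0.48143579 wool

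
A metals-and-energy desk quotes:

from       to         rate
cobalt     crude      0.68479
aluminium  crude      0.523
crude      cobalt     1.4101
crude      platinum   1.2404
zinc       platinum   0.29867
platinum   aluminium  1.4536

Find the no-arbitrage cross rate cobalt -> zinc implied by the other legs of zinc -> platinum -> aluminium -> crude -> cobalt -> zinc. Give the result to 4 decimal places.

Known legs of the cycle: 0.29867 × 1.4536 × 0.523 × 1.4101 = 0.3201755157031976
For no arbitrage the full-cycle product must be 1, so the missing rate is 1 / 0.3201755157031976 ≈ 3.123287.

3.1233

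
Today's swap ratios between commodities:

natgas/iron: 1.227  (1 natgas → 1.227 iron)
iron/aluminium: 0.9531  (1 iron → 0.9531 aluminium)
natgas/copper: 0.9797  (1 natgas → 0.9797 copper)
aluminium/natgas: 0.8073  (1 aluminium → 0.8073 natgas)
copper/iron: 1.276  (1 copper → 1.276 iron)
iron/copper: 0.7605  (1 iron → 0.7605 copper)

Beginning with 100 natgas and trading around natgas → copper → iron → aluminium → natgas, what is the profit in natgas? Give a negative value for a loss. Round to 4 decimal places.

-3.8128

100 natgas × 0.9797 = 97.97 copper
97.97 copper × 1.276 = 125.00972 iron
125.00972 iron × 0.9531 = 119.146764132 aluminium
119.146764132 aluminium × 0.8073 = 96.1871826837636 natgas
Net change: 96.1871826837636 − 100 = -3.8128173162364 natgas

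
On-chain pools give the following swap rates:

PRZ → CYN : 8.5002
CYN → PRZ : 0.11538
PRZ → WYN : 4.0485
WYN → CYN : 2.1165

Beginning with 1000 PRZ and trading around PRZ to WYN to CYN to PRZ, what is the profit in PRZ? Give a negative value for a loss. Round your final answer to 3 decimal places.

1000 PRZ × 4.0485 = 4048.5 WYN
4048.5 WYN × 2.1165 = 8568.65025 CYN
8568.65025 CYN × 0.11538 = 988.650865845 PRZ
Net change: 988.650865845 − 1000 = -11.349134155 PRZ

-11.349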